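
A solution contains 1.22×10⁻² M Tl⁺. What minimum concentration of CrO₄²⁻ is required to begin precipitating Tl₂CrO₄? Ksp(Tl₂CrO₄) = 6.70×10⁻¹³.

Precipitation of each salt begins when its ion product equals Ksp.
Tl₂CrO₄(s) ⇌ 2 Tl⁺(aq) + CrO₄²⁻(aq)
Ksp = [Tl⁺]^2[CrO₄²⁻] = [CrO₄²⁻](1.22×10⁻²)^2
[CrO₄²⁻] = 6.70×10⁻¹³ / (1.22×10⁻²)^2 = 4.50×10⁻⁹
[CrO₄²⁻] = 4.50×10⁻⁹ M

4.50×10⁻⁹ M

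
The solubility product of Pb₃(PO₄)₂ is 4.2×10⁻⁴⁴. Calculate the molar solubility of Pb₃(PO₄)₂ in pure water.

8.3×10⁻¹⁰ M

Pb₃(PO₄)₂(s) ⇌ 3 Pb²⁺(aq) + 2 PO₄³⁻(aq)
Call the molar solubility s, so that [Pb²⁺] = 3s and [PO₄³⁻] = 2s.
Ksp = [Pb²⁺]^3[PO₄³⁻]^2 = (3s)^3 · (2s)^2 = 108s^5
108s^5 = 4.2×10⁻⁴⁴  ⇒  s^5 = 3.9×10⁻⁴⁶
Taking the 5th root, s = 8.3×10⁻¹⁰ mol/L.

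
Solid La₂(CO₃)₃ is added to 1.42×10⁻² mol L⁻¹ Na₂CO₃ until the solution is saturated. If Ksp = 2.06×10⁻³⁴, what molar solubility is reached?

La₂(CO₃)₃(s) ⇌ 2 La³⁺(aq) + 3 CO₃²⁻(aq)
The solution already contains CO₃²⁻ at 1.42×10⁻² mol L⁻¹. Let s be the molar solubility of La₂(CO₃)₃.
[CO₃²⁻] ≈ 1.42×10⁻² mol L⁻¹ (common ion dominates); [La³⁺] = 2s.
Ksp = [La³⁺]^2[CO₃²⁻]^3 = (2s)^2(1.42×10⁻²)^3
(2s)^2 = 2.06×10⁻³⁴ / (1.42×10⁻²)^3 = 7.19×10⁻²⁹
s = 4.24×10⁻¹⁵ mol L⁻¹

4.24×10⁻¹⁵ M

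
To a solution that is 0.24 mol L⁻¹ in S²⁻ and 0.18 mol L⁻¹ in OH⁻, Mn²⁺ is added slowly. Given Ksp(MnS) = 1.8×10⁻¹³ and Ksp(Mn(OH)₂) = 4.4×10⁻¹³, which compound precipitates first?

Precipitation begins when Q = Ksp.
For MnS: [Mn²⁺] = (Ksp/[S²⁻]) = 7.5×10⁻¹³ mol L⁻¹
For Mn(OH)₂: [Mn²⁺] = (Ksp/[OH⁻]^2) = 1.4×10⁻¹¹ mol L⁻¹
MnS requires the lower [Mn²⁺], so it precipitates first.

MnS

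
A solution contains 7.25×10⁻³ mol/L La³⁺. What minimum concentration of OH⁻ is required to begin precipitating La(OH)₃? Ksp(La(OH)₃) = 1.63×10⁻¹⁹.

Precipitation of each salt begins when its ion product equals Ksp.
La(OH)₃(s) ⇌ La³⁺(aq) + 3 OH⁻(aq)
Ksp = [La³⁺][OH⁻]^3 = [OH⁻]^3(7.25×10⁻³)
[OH⁻]^3 = 1.63×10⁻¹⁹ / (7.25×10⁻³) = 2.25×10⁻¹⁷
[OH⁻] = 2.82×10⁻⁶ mol/L

2.82×10⁻⁶ M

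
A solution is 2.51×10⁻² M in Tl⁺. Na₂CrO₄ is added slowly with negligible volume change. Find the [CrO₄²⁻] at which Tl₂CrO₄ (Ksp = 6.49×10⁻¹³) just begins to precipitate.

1.03×10⁻⁹ M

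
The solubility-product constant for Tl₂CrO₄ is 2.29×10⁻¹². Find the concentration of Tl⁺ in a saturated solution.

Tl₂CrO₄(s) ⇌ 2 Tl⁺(aq) + CrO₄²⁻(aq)
If s mol/L of Tl₂CrO₄ dissolves, [Tl⁺] = 2s and [CrO₄²⁻] = s.
Ksp = [Tl⁺]^2[CrO₄²⁻] = (2s)^2 · s = 4s^3 = 2.29×10⁻¹²
s = 8.30×10⁻⁵ M
[Tl⁺] = 2s = 1.66×10⁻⁴ M

1.66×10⁻⁴ M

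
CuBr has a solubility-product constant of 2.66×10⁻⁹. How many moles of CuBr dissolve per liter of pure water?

CuBr(s) ⇌ Cu⁺(aq) + Br⁻(aq)
With molar solubility s: [Cu⁺] = s, [Br⁻] = s.
Ksp = [Cu⁺][Br⁻] = s · s = s^2
s^2 = 2.66×10⁻⁹
Taking the 2nd root, s = 5.16×10⁻⁵ M.

5.16×10⁻⁵ M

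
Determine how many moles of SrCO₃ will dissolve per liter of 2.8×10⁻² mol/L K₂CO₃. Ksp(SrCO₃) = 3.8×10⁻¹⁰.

SrCO₃(s) ⇌ Sr²⁺(aq) + CO₃²⁻(aq)
CO₃²⁻ is already present at 2.8×10⁻² mol/L. If s mol/L of SrCO₃ dissolves, [Sr²⁺] = s while [CO₃²⁻] ≈ 2.8×10⁻² mol/L.
Ksp = [Sr²⁺][CO₃²⁻] = s(2.8×10⁻²)
s = 3.8×10⁻¹⁰ / (2.8×10⁻²) = 1.4×10⁻⁸
s = 1.4×10⁻⁸ mol/L

1.4×10⁻⁸ M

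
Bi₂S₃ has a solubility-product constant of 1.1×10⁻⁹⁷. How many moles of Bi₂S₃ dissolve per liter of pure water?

1.6×10⁻²⁰ M

Bi₂S₃(s) ⇌ 2 Bi³⁺(aq) + 3 S²⁻(aq)
For each mole of Bi₂S₃ that dissolves per liter, [Bi³⁺] = 2s and [S²⁻] = 3s; let s denote this solubility.
Ksp = [Bi³⁺]^2[S²⁻]^3 = (2s)^2 · (3s)^3 = 108s^5
108s^5 = 1.1×10⁻⁹⁷  ⇒  s^5 = 1.0×10⁻⁹⁹
s = (1.0×10⁻⁹⁹)^(1/5) = 1.6×10⁻²⁰ mol/L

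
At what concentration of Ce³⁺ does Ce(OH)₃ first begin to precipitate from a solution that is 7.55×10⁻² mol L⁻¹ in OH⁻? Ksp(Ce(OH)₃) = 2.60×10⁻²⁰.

6.04×10⁻¹⁷ M

The threshold for precipitation is Q = Ksp.
Ce(OH)₃(s) ⇌ Ce³⁺(aq) + 3 OH⁻(aq)
Ksp = [Ce³⁺][OH⁻]^3 = [Ce³⁺](7.55×10⁻²)^3
[Ce³⁺] = 2.60×10⁻²⁰ / (7.55×10⁻²)^3 = 6.04×10⁻¹⁷
[Ce³⁺] = 6.04×10⁻¹⁷ mol L⁻¹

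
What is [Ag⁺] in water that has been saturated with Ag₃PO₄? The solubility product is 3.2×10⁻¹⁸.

Ag₃PO₄(s) ⇌ 3 Ag⁺(aq) + PO₄³⁻(aq)
If s mol/L of Ag₃PO₄ dissolves, [Ag⁺] = 3s and [PO₄³⁻] = s.
Ksp = [Ag⁺]^3[PO₄³⁻] = (3s)^3 · s = 27s^4 = 3.2×10⁻¹⁸
s = 1.9×10⁻⁵ M
[Ag⁺] = 3s = 5.6×10⁻⁵ M

5.6×10⁻⁵ M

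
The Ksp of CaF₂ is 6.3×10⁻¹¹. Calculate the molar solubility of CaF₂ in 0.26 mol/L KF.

9.3×10⁻¹⁰ M

CaF₂(s) ⇌ Ca²⁺(aq) + 2 F⁻(aq)
Let s be the solubility of CaF₂ here. The common ion gives [F⁻] ≈ 0.26 mol/L, and [Ca²⁺] = s.
Ksp = [Ca²⁺][F⁻]^2 = s(0.26)^2
s = 6.3×10⁻¹¹ / (0.26)^2 = 9.3×10⁻¹⁰
s = 9.3×10⁻¹⁰ mol/L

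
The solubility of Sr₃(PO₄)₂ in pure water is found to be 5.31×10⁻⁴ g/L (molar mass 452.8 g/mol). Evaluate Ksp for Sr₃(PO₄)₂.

Convert to molarity: s = 5.31×10⁻⁴ / 452.8 = 1.1727×10⁻⁶ mol/L
Sr₃(PO₄)₂(s) ⇌ 3 Sr²⁺(aq) + 2 PO₄³⁻(aq)
Let s be the molar solubility. Then [Sr²⁺] = 3s and [PO₄³⁻] = 2s.
Ksp = [Sr²⁺]^3[PO₄³⁻]^2 = (3s)^3 · (2s)^2 = 108s^5
Ksp = 108 × (1.1727×10⁻⁶)^5 = 2.40×10⁻²⁸

Ksp = 2.40×10⁻²⁸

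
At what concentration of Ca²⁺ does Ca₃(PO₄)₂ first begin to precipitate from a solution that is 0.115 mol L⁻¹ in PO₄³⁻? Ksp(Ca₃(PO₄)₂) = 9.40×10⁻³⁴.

Precipitation of each salt begins when its ion product equals Ksp.
Ca₃(PO₄)₂(s) ⇌ 3 Ca²⁺(aq) + 2 PO₄³⁻(aq)
Ksp = [Ca²⁺]^3[PO₄³⁻]^2 = [Ca²⁺]^3(0.115)^2
[Ca²⁺]^3 = 9.40×10⁻³⁴ / (0.115)^2 = 7.11×10⁻³²
[Ca²⁺] = 4.14×10⁻¹¹ mol L⁻¹

4.14×10⁻¹¹ M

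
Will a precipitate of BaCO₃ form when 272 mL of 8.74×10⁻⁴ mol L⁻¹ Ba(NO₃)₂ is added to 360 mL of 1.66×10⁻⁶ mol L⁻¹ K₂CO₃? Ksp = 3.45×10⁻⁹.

Total volume after mixing = 272 + 360 = 632 mL.
[Ba²⁺] = (8.74×10⁻⁴)(272)/632 = 3.76×10⁻⁴ mol L⁻¹
[CO₃²⁻] = (1.66×10⁻⁶)(360)/632 = 9.46×10⁻⁷ mol L⁻¹
Q = [Ba²⁺][CO₃²⁻] = 3.56×10⁻¹⁰
Q < Ksp (3.56×10⁻¹⁰ vs 3.45×10⁻⁹); the solution remains unsaturated and no precipitate forms.

No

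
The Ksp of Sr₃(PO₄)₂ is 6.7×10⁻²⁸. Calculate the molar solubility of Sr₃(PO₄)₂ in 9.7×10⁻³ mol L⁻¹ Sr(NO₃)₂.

1.4×10⁻¹¹ M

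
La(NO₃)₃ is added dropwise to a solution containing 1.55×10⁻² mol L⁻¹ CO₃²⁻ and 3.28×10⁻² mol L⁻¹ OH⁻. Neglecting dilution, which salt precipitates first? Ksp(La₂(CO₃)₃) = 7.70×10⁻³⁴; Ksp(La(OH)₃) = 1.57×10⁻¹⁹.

La(OH)₃

Each salt precipitates once Q = Ksp for that salt.
For La₂(CO₃)₃: [La³⁺] = (Ksp/[CO₃²⁻]^3)^(1/2) = 1.44×10⁻¹⁴ mol L⁻¹
For La(OH)₃: [La³⁺] = (Ksp/[OH⁻]^3) = 4.45×10⁻¹⁵ mol L⁻¹
Since La(OH)₃ needs less La³⁺ to reach saturation, it precipitates first.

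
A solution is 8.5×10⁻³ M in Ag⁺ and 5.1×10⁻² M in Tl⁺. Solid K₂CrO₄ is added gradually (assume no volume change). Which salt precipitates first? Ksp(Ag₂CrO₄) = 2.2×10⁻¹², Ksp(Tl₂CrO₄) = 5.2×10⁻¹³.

Tl₂CrO₄

The threshold for precipitation is Q = Ksp.
For Ag₂CrO₄: [CrO₄²⁻] = (Ksp/[Ag⁺]^2) = 3.0×10⁻⁸ M
For Tl₂CrO₄: [CrO₄²⁻] = (Ksp/[Tl⁺]^2) = 2.0×10⁻¹⁰ M
Since Tl₂CrO₄ needs less CrO₄²⁻ to reach saturation, it precipitates first.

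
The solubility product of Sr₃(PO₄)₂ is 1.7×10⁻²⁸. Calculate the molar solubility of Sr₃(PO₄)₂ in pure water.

1.1×10⁻⁶ M

Sr₃(PO₄)₂(s) ⇌ 3 Sr²⁺(aq) + 2 PO₄³⁻(aq)
For each mole of Sr₃(PO₄)₂ that dissolves per liter, [Sr²⁺] = 3s and [PO₄³⁻] = 2s; let s denote this solubility.
Ksp = [Sr²⁺]^3[PO₄³⁻]^2 = (3s)^3 · (2s)^2 = 108s^5
108s^5 = 1.7×10⁻²⁸  ⇒  s^5 = 1.6×10⁻³⁰
s = 1.1×10⁻⁶ mol L⁻¹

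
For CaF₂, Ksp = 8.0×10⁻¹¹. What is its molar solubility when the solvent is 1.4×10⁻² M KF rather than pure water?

CaF₂(s) ⇌ Ca²⁺(aq) + 2 F⁻(aq)
With F⁻ already at 1.4×10⁻² M and s small, take [F⁻] ≈ 1.4×10⁻² M and [Ca²⁺] = s.
Ksp = [Ca²⁺][F⁻]^2 = s(1.4×10⁻²)^2
s = 8.0×10⁻¹¹ / (1.4×10⁻²)^2 = 4.1×10⁻⁷
s = 4.1×10⁻⁷ M

4.1×10⁻⁷ M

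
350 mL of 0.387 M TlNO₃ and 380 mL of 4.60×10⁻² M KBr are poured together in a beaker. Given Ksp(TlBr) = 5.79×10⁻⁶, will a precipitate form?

After mixing, V = 350 mL + 380 mL = 730 mL.
[Tl⁺] = (0.387)(350)/730 = 0.186 M
[Br⁻] = (4.60×10⁻²)(380)/730 = 2.39×10⁻² M
Q = [Tl⁺][Br⁻] = 4.44×10⁻³
Q = 4.44×10⁻³ > Ksp = 5.79×10⁻⁶, so the solution is supersaturated and TlBr precipitates.

Yes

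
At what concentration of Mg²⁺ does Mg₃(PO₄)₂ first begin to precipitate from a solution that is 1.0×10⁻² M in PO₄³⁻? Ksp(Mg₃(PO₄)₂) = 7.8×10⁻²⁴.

Each salt precipitates once Q = Ksp for that salt.
Mg₃(PO₄)₂(s) ⇌ 3 Mg²⁺(aq) + 2 PO₄³⁻(aq)
Ksp = [Mg²⁺]^3[PO₄³⁻]^2 = [Mg²⁺]^3(1.0×10⁻²)^2
[Mg²⁺]^3 = 7.8×10⁻²⁴ / (1.0×10⁻²)^2 = 7.8×10⁻²⁰
[Mg²⁺] = 4.3×10⁻⁷ M

4.3×10⁻⁷ M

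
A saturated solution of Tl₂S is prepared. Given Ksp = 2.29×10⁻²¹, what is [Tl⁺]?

Tl₂S(s) ⇌ 2 Tl⁺(aq) + S²⁻(aq)
Let s be the molar solubility. Then [Tl⁺] = 2s and [S²⁻] = s.
Ksp = [Tl⁺]^2[S²⁻] = (2s)^2 · s = 4s^3 = 2.29×10⁻²¹
s = 8.30×10⁻⁸ M
[Tl⁺] = 2s = 1.66×10⁻⁷ M

1.66×10⁻⁷ M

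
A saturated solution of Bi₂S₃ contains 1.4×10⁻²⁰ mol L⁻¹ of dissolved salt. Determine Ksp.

Ksp = 5.8×10⁻⁹⁸

Bi₂S₃(s) ⇌ 2 Bi³⁺(aq) + 3 S²⁻(aq)
With molar solubility s: [Bi³⁺] = 2s, [S²⁻] = 3s.
Ksp = [Bi³⁺]^2[S²⁻]^3 = (2s)^2 · (3s)^3 = 108s^5
Ksp = 108 × (1.4×10⁻²⁰)^5 = 5.8×10⁻⁹⁸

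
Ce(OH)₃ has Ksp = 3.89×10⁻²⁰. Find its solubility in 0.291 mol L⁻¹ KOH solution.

Ce(OH)₃(s) ⇌ Ce³⁺(aq) + 3 OH⁻(aq)
The solution already contains OH⁻ at 0.291 mol L⁻¹. Let s be the molar solubility of Ce(OH)₃.
[OH⁻] ≈ 0.291 mol L⁻¹ (common ion dominates); [Ce³⁺] = s.
Ksp = [Ce³⁺][OH⁻]^3 = s(0.291)^3
s = 3.89×10⁻²⁰ / (0.291)^3 = 1.58×10⁻¹⁸
s = 1.58×10⁻¹⁸ mol L⁻¹

1.58×10⁻¹⁸ M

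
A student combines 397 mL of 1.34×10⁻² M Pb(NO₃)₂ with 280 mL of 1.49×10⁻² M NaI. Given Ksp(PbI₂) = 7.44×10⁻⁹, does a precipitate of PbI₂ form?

Yes

After mixing, V = 397 mL + 280 mL = 677 mL.
[Pb²⁺] = (1.34×10⁻²)(397)/677 = 7.86×10⁻³ M
[I⁻] = (1.49×10⁻²)(280)/677 = 6.16×10⁻³ M
Q = [Pb²⁺][I⁻]^2 = 2.98×10⁻⁷
Q = 2.98×10⁻⁷ > Ksp = 7.44×10⁻⁹, so the solution is supersaturated and PbI₂ precipitates.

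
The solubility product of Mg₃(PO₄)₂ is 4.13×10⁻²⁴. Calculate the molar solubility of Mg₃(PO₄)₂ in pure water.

Mg₃(PO₄)₂(s) ⇌ 3 Mg²⁺(aq) + 2 PO₄³⁻(aq)
With molar solubility s: [Mg²⁺] = 3s, [PO₄³⁻] = 2s.
Ksp = [Mg²⁺]^3[PO₄³⁻]^2 = (3s)^3 · (2s)^2 = 108s^5
108s^5 = 4.13×10⁻²⁴  ⇒  s^5 = 3.82×10⁻²⁶
s = 8.25×10⁻⁶ mol L⁻¹

8.25×10⁻⁶ M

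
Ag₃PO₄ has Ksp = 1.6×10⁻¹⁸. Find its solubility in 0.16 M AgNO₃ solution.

3.9×10⁻¹⁶ M

Ag₃PO₄(s) ⇌ 3 Ag⁺(aq) + PO₄³⁻(aq)
Let s be the solubility of Ag₃PO₄ here. The common ion gives [Ag⁺] ≈ 0.16 M, and [PO₄³⁻] = s.
Ksp = [Ag⁺]^3[PO₄³⁻] = (0.16)^3s
s = 1.6×10⁻¹⁸ / (0.16)^3 = 3.9×10⁻¹⁶
s = 3.9×10⁻¹⁶ M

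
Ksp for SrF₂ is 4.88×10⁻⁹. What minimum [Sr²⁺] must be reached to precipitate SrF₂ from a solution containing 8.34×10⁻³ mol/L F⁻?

A salt starts to precipitate once the ion product Q reaches its Ksp.
SrF₂(s) ⇌ Sr²⁺(aq) + 2 F⁻(aq)
Ksp = [Sr²⁺][F⁻]^2 = [Sr²⁺](8.34×10⁻³)^2
[Sr²⁺] = 4.88×10⁻⁹ / (8.34×10⁻³)^2 = 7.02×10⁻⁵
[Sr²⁺] = 7.02×10⁻⁵ mol/L

7.02×10⁻⁵ M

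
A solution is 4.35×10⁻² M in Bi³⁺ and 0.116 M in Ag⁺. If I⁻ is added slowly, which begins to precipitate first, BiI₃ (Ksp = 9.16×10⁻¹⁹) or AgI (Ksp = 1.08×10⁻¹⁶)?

AgI

Precipitation of each salt begins when its ion product equals Ksp.
For BiI₃: [I⁻] = (Ksp/[Bi³⁺])^(1/3) = 2.76×10⁻⁶ M
For AgI: [I⁻] = (Ksp/[Ag⁺]) = 9.31×10⁻¹⁶ M
Since AgI needs less I⁻ to reach saturation, it precipitates first.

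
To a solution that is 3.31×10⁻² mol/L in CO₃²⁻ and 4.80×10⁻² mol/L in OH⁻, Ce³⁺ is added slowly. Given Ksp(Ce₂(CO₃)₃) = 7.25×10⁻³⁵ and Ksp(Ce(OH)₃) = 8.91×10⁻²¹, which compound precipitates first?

A salt starts to precipitate once the ion product Q reaches its Ksp.
For Ce₂(CO₃)₃: [Ce³⁺] = (Ksp/[CO₃²⁻]^3)^(1/2) = 1.41×10⁻¹⁵ mol/L
For Ce(OH)₃: [Ce³⁺] = (Ksp/[OH⁻]^3) = 8.06×10⁻¹⁷ mol/L
Since Ce(OH)₃ needs less Ce³⁺ to reach saturation, it precipitates first.

Ce(OH)₃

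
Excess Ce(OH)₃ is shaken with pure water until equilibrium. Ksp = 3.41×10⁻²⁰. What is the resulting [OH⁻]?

Ce(OH)₃(s) ⇌ Ce³⁺(aq) + 3 OH⁻(aq)
Let s be the molar solubility. Then [Ce³⁺] = s and [OH⁻] = 3s.
Ksp = [Ce³⁺][OH⁻]^3 = s · (3s)^3 = 27s^4 = 3.41×10⁻²⁰
s = 5.96×10⁻⁶ M
[OH⁻] = 3s = 1.79×10⁻⁵ M

1.79×10⁻⁵ M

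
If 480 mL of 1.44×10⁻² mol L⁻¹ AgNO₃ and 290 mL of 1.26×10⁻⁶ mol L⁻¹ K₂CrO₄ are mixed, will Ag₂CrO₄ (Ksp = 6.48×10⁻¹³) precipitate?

After mixing, V = 480 mL + 290 mL = 770 mL.
[Ag⁺] = (1.44×10⁻²)(480)/770 = 8.98×10⁻³ mol L⁻¹
[CrO₄²⁻] = (1.26×10⁻⁶)(290)/770 = 4.75×10⁻⁷ mol L⁻¹
Q = [Ag⁺]^2[CrO₄²⁻] = 3.82×10⁻¹¹
Q = 3.82×10⁻¹¹ > Ksp = 6.48×10⁻¹³, so the solution is supersaturated and Ag₂CrO₄ precipitates.

Yes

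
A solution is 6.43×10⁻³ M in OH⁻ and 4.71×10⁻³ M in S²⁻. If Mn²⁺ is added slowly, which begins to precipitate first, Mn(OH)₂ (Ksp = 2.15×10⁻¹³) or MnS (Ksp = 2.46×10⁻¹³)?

MnS

A salt starts to precipitate once the ion product Q reaches its Ksp.
For Mn(OH)₂: [Mn²⁺] = (Ksp/[OH⁻]^2) = 5.20×10⁻⁹ M
For MnS: [Mn²⁺] = (Ksp/[S²⁻]) = 5.22×10⁻¹¹ M
The smaller threshold [Mn²⁺] is reached first, so MnS precipitates first.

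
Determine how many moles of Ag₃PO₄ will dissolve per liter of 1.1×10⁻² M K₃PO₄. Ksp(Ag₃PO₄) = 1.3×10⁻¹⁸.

Ag₃PO₄(s) ⇌ 3 Ag⁺(aq) + PO₄³⁻(aq)
With PO₄³⁻ already at 1.1×10⁻² M and s small, take [PO₄³⁻] ≈ 1.1×10⁻² M and [Ag⁺] = 3s.
Ksp = [Ag⁺]^3[PO₄³⁻] = (3s)^3(1.1×10⁻²)
(3s)^3 = 1.3×10⁻¹⁸ / (1.1×10⁻²) = 1.2×10⁻¹⁶
s = 1.6×10⁻⁶ M

1.6×10⁻⁶ M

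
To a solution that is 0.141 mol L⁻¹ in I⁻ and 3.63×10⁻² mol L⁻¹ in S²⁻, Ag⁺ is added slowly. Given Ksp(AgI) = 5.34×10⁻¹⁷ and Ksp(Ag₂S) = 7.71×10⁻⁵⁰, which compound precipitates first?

Ag₂S

Each salt precipitates once Q = Ksp for that salt.
For AgI: [Ag⁺] = (Ksp/[I⁻]) = 3.79×10⁻¹⁶ mol L⁻¹
For Ag₂S: [Ag⁺] = (Ksp/[S²⁻])^(1/2) = 1.46×10⁻²⁴ mol L⁻¹
Ag₂S requires the lower [Ag⁺], so it precipitates first.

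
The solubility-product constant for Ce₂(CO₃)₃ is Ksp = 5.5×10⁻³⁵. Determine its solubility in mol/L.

5.5×10⁻⁸ M

Ce₂(CO₃)₃(s) ⇌ 2 Ce³⁺(aq) + 3 CO₃²⁻(aq)
Call the molar solubility s, so that [Ce³⁺] = 2s and [CO₃²⁻] = 3s.
Ksp = [Ce³⁺]^2[CO₃²⁻]^3 = (2s)^2 · (3s)^3 = 108s^5
108s^5 = 5.5×10⁻³⁵  ⇒  s^5 = 5.1×10⁻³⁷
Taking the 5th root, s = 5.5×10⁻⁸ mol L⁻¹.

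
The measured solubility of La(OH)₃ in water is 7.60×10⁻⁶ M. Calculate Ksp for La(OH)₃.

Ksp = 9.01×10⁻²⁰

La(OH)₃(s) ⇌ La³⁺(aq) + 3 OH⁻(aq)
If s mol/L of La(OH)₃ dissolves, [La³⁺] = s and [OH⁻] = 3s.
Ksp = [La³⁺][OH⁻]^3 = s · (3s)^3 = 27s^4
Ksp = 27 × (7.60×10⁻⁶)^4 = 9.01×10⁻²⁰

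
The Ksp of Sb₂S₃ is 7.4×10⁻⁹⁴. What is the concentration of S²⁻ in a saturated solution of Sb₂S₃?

2.8×10⁻¹⁹ M

Sb₂S₃(s) ⇌ 2 Sb³⁺(aq) + 3 S²⁻(aq)
Call the molar solubility s, so that [Sb³⁺] = 2s and [S²⁻] = 3s.
Ksp = [Sb³⁺]^2[S²⁻]^3 = (2s)^2 · (3s)^3 = 108s^5 = 7.4×10⁻⁹⁴
s = 9.3×10⁻²⁰ mol L⁻¹
[S²⁻] = 3s = 2.8×10⁻¹⁹ mol L⁻¹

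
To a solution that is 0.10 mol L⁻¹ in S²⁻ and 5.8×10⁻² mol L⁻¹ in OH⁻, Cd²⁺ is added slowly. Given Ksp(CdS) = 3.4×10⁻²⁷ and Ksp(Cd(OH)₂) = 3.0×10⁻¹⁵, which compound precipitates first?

A salt starts to precipitate once the ion product Q reaches its Ksp.
For CdS: [Cd²⁺] = (Ksp/[S²⁻]) = 3.4×10⁻²⁶ mol L⁻¹
For Cd(OH)₂: [Cd²⁺] = (Ksp/[OH⁻]^2) = 8.9×10⁻¹³ mol L⁻¹
The smaller threshold [Cd²⁺] is reached first, so CdS precipitates first.

CdS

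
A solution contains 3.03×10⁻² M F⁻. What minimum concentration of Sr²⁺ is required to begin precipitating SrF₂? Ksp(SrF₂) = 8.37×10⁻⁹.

9.12×10⁻⁶ M

The threshold for precipitation is Q = Ksp.
SrF₂(s) ⇌ Sr²⁺(aq) + 2 F⁻(aq)
Ksp = [Sr²⁺][F⁻]^2 = [Sr²⁺](3.03×10⁻²)^2
[Sr²⁺] = 8.37×10⁻⁹ / (3.03×10⁻²)^2 = 9.12×10⁻⁶
[Sr²⁺] = 9.12×10⁻⁶ M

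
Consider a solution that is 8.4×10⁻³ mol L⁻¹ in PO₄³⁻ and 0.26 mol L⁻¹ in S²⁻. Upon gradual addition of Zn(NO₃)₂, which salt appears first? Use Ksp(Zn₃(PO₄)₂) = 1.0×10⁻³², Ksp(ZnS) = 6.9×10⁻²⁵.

ZnS

The threshold for precipitation is Q = Ksp.
For Zn₃(PO₄)₂: [Zn²⁺] = (Ksp/[PO₄³⁻]^2)^(1/3) = 5.2×10⁻¹⁰ mol L⁻¹
For ZnS: [Zn²⁺] = (Ksp/[S²⁻]) = 2.7×10⁻²⁴ mol L⁻¹
ZnS requires the lower [Zn²⁺], so it precipitates first.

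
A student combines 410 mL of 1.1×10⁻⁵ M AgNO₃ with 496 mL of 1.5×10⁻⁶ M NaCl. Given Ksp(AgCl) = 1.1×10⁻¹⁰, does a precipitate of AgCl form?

No

After mixing, V = 410 mL + 496 mL = 906 mL.
[Ag⁺] = (1.1×10⁻⁵)(410)/906 = 5.0×10⁻⁶ M
[Cl⁻] = (1.5×10⁻⁶)(496)/906 = 8.2×10⁻⁷ M
Q = [Ag⁺][Cl⁻] = 4.1×10⁻¹²
Q < Ksp (4.1×10⁻¹² vs 1.1×10⁻¹⁰); the solution remains unsaturated and no precipitate forms.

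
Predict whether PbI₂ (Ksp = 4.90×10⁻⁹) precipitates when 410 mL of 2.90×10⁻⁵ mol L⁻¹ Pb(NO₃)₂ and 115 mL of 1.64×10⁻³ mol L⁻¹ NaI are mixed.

No

The combined volume is 525 mL.
[Pb²⁺] = (2.90×10⁻⁵)(410)/525 = 2.26×10⁻⁵ mol L⁻¹
[I⁻] = (1.64×10⁻³)(115)/525 = 3.59×10⁻⁴ mol L⁻¹
Q = [Pb²⁺][I⁻]^2 = 2.92×10⁻¹²
Q = 2.92×10⁻¹² < Ksp = 4.90×10⁻⁹, so the solution is unsaturated and no precipitate forms.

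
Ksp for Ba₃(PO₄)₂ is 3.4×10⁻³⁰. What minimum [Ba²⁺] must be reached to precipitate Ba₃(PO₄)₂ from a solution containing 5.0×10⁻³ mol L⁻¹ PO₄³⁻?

5.1×10⁻⁹ M

Each salt precipitates once Q = Ksp for that salt.
Ba₃(PO₄)₂(s) ⇌ 3 Ba²⁺(aq) + 2 PO₄³⁻(aq)
Ksp = [Ba²⁺]^3[PO₄³⁻]^2 = [Ba²⁺]^3(5.0×10⁻³)^2
[Ba²⁺]^3 = 3.4×10⁻³⁰ / (5.0×10⁻³)^2 = 1.4×10⁻²⁵
[Ba²⁺] = 5.1×10⁻⁹ mol L⁻¹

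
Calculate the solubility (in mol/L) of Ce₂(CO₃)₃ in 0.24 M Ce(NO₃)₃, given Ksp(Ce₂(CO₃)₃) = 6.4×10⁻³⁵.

3.5×10⁻¹² M

Ce₂(CO₃)₃(s) ⇌ 2 Ce³⁺(aq) + 3 CO₃²⁻(aq)
With Ce³⁺ already at 0.24 M and s small, take [Ce³⁺] ≈ 0.24 M and [CO₃²⁻] = 3s.
Ksp = [Ce³⁺]^2[CO₃²⁻]^3 = (0.24)^2(3s)^3
(3s)^3 = 6.4×10⁻³⁵ / (0.24)^2 = 1.1×10⁻³³
s = 3.5×10⁻¹² M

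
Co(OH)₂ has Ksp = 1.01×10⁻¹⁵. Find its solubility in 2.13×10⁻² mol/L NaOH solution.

2.23×10⁻¹² M

Co(OH)₂(s) ⇌ Co²⁺(aq) + 2 OH⁻(aq)
Let s be the solubility of Co(OH)₂ here. The common ion gives [OH⁻] ≈ 2.13×10⁻² mol/L, and [Co²⁺] = s.
Ksp = [Co²⁺][OH⁻]^2 = s(2.13×10⁻²)^2
s = 1.01×10⁻¹⁵ / (2.13×10⁻²)^2 = 2.23×10⁻¹²
s = 2.23×10⁻¹² mol/L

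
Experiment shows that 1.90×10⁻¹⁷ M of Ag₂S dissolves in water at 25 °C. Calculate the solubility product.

Ksp = 2.74×10⁻⁵⁰

Ag₂S(s) ⇌ 2 Ag⁺(aq) + S²⁻(aq)
If s mol/L of Ag₂S dissolves, [Ag⁺] = 2s and [S²⁻] = s.
Ksp = [Ag⁺]^2[S²⁻] = (2s)^2 · s = 4s^3
Ksp = 4 × (1.90×10⁻¹⁷)^3 = 2.74×10⁻⁵⁰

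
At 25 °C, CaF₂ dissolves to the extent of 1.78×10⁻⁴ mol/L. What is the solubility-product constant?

Ksp = 2.26×10⁻¹¹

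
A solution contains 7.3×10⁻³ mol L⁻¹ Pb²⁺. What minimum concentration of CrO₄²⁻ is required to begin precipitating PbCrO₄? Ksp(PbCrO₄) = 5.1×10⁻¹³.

Precipitation of each salt begins when its ion product equals Ksp.
PbCrO₄(s) ⇌ Pb²⁺(aq) + CrO₄²⁻(aq)
Ksp = [Pb²⁺][CrO₄²⁻] = [CrO₄²⁻](7.3×10⁻³)
[CrO₄²⁻] = 5.1×10⁻¹³ / (7.3×10⁻³) = 7.0×10⁻¹¹
[CrO₄²⁻] = 7.0×10⁻¹¹ mol L⁻¹

7.0×10⁻¹¹ M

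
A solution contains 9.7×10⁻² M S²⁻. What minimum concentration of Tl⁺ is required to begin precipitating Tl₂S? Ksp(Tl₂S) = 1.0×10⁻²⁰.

3.2×10⁻¹⁰ M

A salt starts to precipitate once the ion product Q reaches its Ksp.
Tl₂S(s) ⇌ 2 Tl⁺(aq) + S²⁻(aq)
Ksp = [Tl⁺]^2[S²⁻] = [Tl⁺]^2(9.7×10⁻²)
[Tl⁺]^2 = 1.0×10⁻²⁰ / (9.7×10⁻²) = 1.0×10⁻¹⁹
[Tl⁺] = 3.2×10⁻¹⁰ M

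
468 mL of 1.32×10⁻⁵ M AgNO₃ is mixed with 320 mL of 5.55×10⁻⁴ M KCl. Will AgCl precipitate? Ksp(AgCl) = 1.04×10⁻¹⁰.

Total volume after mixing = 468 + 320 = 788 mL.
[Ag⁺] = (1.32×10⁻⁵)(468)/788 = 7.84×10⁻⁶ M
[Cl⁻] = (5.55×10⁻⁴)(320)/788 = 2.25×10⁻⁴ M
Q = [Ag⁺][Cl⁻] = 1.77×10⁻⁹
Because Q > Ksp (1.77×10⁻⁹ vs 1.04×10⁻¹⁰), a precipitate of AgCl forms.

Yes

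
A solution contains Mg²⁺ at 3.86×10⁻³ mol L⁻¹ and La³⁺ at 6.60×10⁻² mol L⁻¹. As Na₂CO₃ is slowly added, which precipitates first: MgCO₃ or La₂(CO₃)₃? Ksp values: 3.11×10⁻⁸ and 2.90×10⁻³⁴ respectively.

La₂(CO₃)₃

A salt starts to precipitate once the ion product Q reaches its Ksp.
For MgCO₃: [CO₃²⁻] = (Ksp/[Mg²⁺]) = 8.06×10⁻⁶ mol L⁻¹
For La₂(CO₃)₃: [CO₃²⁻] = (Ksp/[La³⁺]^2)^(1/3) = 4.05×10⁻¹¹ mol L⁻¹
The smaller threshold [CO₃²⁻] is reached first, so La₂(CO₃)₃ precipitates first.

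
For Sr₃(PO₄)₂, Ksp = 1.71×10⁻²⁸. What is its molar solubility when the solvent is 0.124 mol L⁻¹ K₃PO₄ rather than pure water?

Sr₃(PO₄)₂(s) ⇌ 3 Sr²⁺(aq) + 2 PO₄³⁻(aq)
With PO₄³⁻ already at 0.124 mol L⁻¹ and s small, take [PO₄³⁻] ≈ 0.124 mol L⁻¹ and [Sr²⁺] = 3s.
Ksp = [Sr²⁺]^3[PO₄³⁻]^2 = (3s)^3(0.124)^2
(3s)^3 = 1.71×10⁻²⁸ / (0.124)^2 = 1.11×10⁻²⁶
s = 7.44×10⁻¹⁰ mol L⁻¹

7.44×10⁻¹⁰ M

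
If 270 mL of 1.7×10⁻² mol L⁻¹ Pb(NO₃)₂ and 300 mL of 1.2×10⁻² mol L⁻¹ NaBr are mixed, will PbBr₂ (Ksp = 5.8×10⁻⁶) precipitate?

The combined volume is 570 mL.
[Pb²⁺] = (1.7×10⁻²)(270)/570 = 8.1×10⁻³ mol L⁻¹
[Br⁻] = (1.2×10⁻²)(300)/570 = 6.3×10⁻³ mol L⁻¹
Q = [Pb²⁺][Br⁻]^2 = 3.2×10⁻⁷
Since Q (3.2×10⁻⁷) is less than Ksp (5.8×10⁻⁶), no PbBr₂ precipitates.

No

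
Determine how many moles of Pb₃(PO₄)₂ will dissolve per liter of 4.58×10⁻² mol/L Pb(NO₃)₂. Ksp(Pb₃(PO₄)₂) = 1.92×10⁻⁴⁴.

7.07×10⁻²¹ M

Pb₃(PO₄)₂(s) ⇌ 3 Pb²⁺(aq) + 2 PO₄³⁻(aq)
The solution already contains Pb²⁺ at 4.58×10⁻² mol/L. Let s be the molar solubility of Pb₃(PO₄)₂.
[Pb²⁺] ≈ 4.58×10⁻² mol/L (common ion dominates); [PO₄³⁻] = 2s.
Ksp = [Pb²⁺]^3[PO₄³⁻]^2 = (4.58×10⁻²)^3(2s)^2
(2s)^2 = 1.92×10⁻⁴⁴ / (4.58×10⁻²)^3 = 2.00×10⁻⁴⁰
s = 7.07×10⁻²¹ mol/L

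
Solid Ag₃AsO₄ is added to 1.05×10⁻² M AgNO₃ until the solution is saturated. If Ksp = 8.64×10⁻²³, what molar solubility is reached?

7.46×10⁻¹⁷ M

Ag₃AsO₄(s) ⇌ 3 Ag⁺(aq) + AsO₄³⁻(aq)
With Ag⁺ already at 1.05×10⁻² M and s small, take [Ag⁺] ≈ 1.05×10⁻² M and [AsO₄³⁻] = s.
Ksp = [Ag⁺]^3[AsO₄³⁻] = (1.05×10⁻²)^3s
s = 8.64×10⁻²³ / (1.05×10⁻²)^3 = 7.46×10⁻¹⁷
s = 7.46×10⁻¹⁷ M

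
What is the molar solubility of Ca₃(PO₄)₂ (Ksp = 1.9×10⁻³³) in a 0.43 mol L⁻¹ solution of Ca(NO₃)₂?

Ca₃(PO₄)₂(s) ⇌ 3 Ca²⁺(aq) + 2 PO₄³⁻(aq)
Let s be the solubility of Ca₃(PO₄)₂ here. The common ion gives [Ca²⁺] ≈ 0.43 mol L⁻¹, and [PO₄³⁻] = 2s.
Ksp = [Ca²⁺]^3[PO₄³⁻]^2 = (0.43)^3(2s)^2
(2s)^2 = 1.9×10⁻³³ / (0.43)^3 = 2.4×10⁻³²
s = 7.7×10⁻¹⁷ mol L⁻¹

7.7×10⁻¹⁷ M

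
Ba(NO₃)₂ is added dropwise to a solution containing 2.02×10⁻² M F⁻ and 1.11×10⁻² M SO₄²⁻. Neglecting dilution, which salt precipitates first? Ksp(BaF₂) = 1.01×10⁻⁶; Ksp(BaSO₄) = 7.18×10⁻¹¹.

BaSO₄

A salt starts to precipitate once the ion product Q reaches its Ksp.
For BaF₂: [Ba²⁺] = (Ksp/[F⁻]^2) = 2.48×10⁻³ M
For BaSO₄: [Ba²⁺] = (Ksp/[SO₄²⁻]) = 6.47×10⁻⁹ M
Since BaSO₄ needs less Ba²⁺ to reach saturation, it precipitates first.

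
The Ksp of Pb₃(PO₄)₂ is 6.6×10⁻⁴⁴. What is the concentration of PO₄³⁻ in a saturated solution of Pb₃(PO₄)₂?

1.8×10⁻⁹ M

Pb₃(PO₄)₂(s) ⇌ 3 Pb²⁺(aq) + 2 PO₄³⁻(aq)
With molar solubility s: [Pb²⁺] = 3s, [PO₄³⁻] = 2s.
Ksp = [Pb²⁺]^3[PO₄³⁻]^2 = (3s)^3 · (2s)^2 = 108s^5 = 6.6×10⁻⁴⁴
s = 9.1×10⁻¹⁰ mol/L
[PO₄³⁻] = 2s = 1.8×10⁻⁹ mol/L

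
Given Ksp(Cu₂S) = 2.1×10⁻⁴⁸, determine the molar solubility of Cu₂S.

Cu₂S(s) ⇌ 2 Cu⁺(aq) + S²⁻(aq)
With molar solubility s: [Cu⁺] = 2s, [S²⁻] = s.
Ksp = [Cu⁺]^2[S²⁻] = (2s)^2 · s = 4s^3
4s^3 = 2.1×10⁻⁴⁸  ⇒  s^3 = 5.3×10⁻⁴⁹
s = 8.1×10⁻¹⁷ M

8.1×10⁻¹⁷ M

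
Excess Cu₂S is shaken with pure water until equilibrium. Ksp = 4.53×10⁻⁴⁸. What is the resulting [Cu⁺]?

2.08×10⁻¹⁶ M

Cu₂S(s) ⇌ 2 Cu⁺(aq) + S²⁻(aq)
Let s be the molar solubility. Then [Cu⁺] = 2s and [S²⁻] = s.
Ksp = [Cu⁺]^2[S²⁻] = (2s)^2 · s = 4s^3 = 4.53×10⁻⁴⁸
s = 1.04×10⁻¹⁶ mol/L
[Cu⁺] = 2s = 2.08×10⁻¹⁶ mol/L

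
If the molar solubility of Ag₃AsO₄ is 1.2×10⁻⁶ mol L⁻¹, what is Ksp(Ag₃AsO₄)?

Ksp = 5.6×10⁻²³

Ag₃AsO₄(s) ⇌ 3 Ag⁺(aq) + AsO₄³⁻(aq)
Call the molar solubility s, so that [Ag⁺] = 3s and [AsO₄³⁻] = s.
Ksp = [Ag⁺]^3[AsO₄³⁻] = (3s)^3 · s = 27s^4
Ksp = 27 × (1.2×10⁻⁶)^4 = 5.6×10⁻²³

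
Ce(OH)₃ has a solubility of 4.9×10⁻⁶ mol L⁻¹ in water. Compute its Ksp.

Ksp = 1.6×10⁻²⁰

Ce(OH)₃(s) ⇌ Ce³⁺(aq) + 3 OH⁻(aq)
For each mole of Ce(OH)₃ that dissolves per liter, [Ce³⁺] = s and [OH⁻] = 3s; let s denote this solubility.
Ksp = [Ce³⁺][OH⁻]^3 = s · (3s)^3 = 27s^4
Ksp = 27 × (4.9×10⁻⁶)^4 = 1.6×10⁻²⁰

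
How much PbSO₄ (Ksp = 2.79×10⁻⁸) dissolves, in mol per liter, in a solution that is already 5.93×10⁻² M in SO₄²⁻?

4.70×10⁻⁷ M

PbSO₄(s) ⇌ Pb²⁺(aq) + SO₄²⁻(aq)
With SO₄²⁻ already at 5.93×10⁻² M and s small, take [SO₄²⁻] ≈ 5.93×10⁻² M and [Pb²⁺] = s.
Ksp = [Pb²⁺][SO₄²⁻] = s(5.93×10⁻²)
s = 2.79×10⁻⁸ / (5.93×10⁻²) = 4.70×10⁻⁷
s = 4.70×10⁻⁷ M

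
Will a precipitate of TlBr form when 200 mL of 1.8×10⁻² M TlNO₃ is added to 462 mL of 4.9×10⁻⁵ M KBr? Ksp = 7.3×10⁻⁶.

After mixing, V = 200 mL + 462 mL = 662 mL.
[Tl⁺] = (1.8×10⁻²)(200)/662 = 5.4×10⁻³ M
[Br⁻] = (4.9×10⁻⁵)(462)/662 = 3.4×10⁻⁵ M
Q = [Tl⁺][Br⁻] = 1.9×10⁻⁷
Q = 1.9×10⁻⁷ < Ksp = 7.3×10⁻⁶, so the solution is unsaturated and no precipitate forms.

No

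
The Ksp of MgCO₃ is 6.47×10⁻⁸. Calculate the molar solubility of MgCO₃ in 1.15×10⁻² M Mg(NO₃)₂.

5.63×10⁻⁶ M

MgCO₃(s) ⇌ Mg²⁺(aq) + CO₃²⁻(aq)
Mg²⁺ is already present at 1.15×10⁻² M. If s mol/L of MgCO₃ dissolves, [CO₃²⁻] = s while [Mg²⁺] ≈ 1.15×10⁻² M.
Ksp = [Mg²⁺][CO₃²⁻] = (1.15×10⁻²)s
s = 6.47×10⁻⁸ / (1.15×10⁻²) = 5.63×10⁻⁶
s = 5.63×10⁻⁶ M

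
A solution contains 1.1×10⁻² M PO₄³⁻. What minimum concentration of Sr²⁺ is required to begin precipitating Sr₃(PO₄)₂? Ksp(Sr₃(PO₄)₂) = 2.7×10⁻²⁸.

1.3×10⁻⁸ M

Precipitation of each salt begins when its ion product equals Ksp.
Sr₃(PO₄)₂(s) ⇌ 3 Sr²⁺(aq) + 2 PO₄³⁻(aq)
Ksp = [Sr²⁺]^3[PO₄³⁻]^2 = [Sr²⁺]^3(1.1×10⁻²)^2
[Sr²⁺]^3 = 2.7×10⁻²⁸ / (1.1×10⁻²)^2 = 2.2×10⁻²⁴
[Sr²⁺] = 1.3×10⁻⁸ M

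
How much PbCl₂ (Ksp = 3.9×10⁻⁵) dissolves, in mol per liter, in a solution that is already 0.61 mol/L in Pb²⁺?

4.0×10⁻³ M

PbCl₂(s) ⇌ Pb²⁺(aq) + 2 Cl⁻(aq)
Pb²⁺ is already present at 0.61 mol/L. If s mol/L of PbCl₂ dissolves, [Cl⁻] = 2s while [Pb²⁺] ≈ 0.61 mol/L.
Ksp = [Pb²⁺][Cl⁻]^2 = (0.61)(2s)^2
(2s)^2 = 3.9×10⁻⁵ / (0.61) = 6.4×10⁻⁵
s = 4.0×10⁻³ mol/L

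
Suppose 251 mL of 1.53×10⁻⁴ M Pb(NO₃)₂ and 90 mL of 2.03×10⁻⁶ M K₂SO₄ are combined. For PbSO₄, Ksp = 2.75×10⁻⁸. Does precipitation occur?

No

After mixing, V = 251 mL + 90 mL = 341 mL.
[Pb²⁺] = (1.53×10⁻⁴)(251)/341 = 1.13×10⁻⁴ M
[SO₄²⁻] = (2.03×10⁻⁶)(90)/341 = 5.36×10⁻⁷ M
Q = [Pb²⁺][SO₄²⁻] = 6.03×10⁻¹¹
Q < Ksp (6.03×10⁻¹¹ vs 2.75×10⁻⁸); the solution remains unsaturated and no precipitate forms.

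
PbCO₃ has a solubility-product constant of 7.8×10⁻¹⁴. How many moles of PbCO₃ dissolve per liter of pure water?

PbCO₃(s) ⇌ Pb²⁺(aq) + CO₃²⁻(aq)
If s mol/L of PbCO₃ dissolves, [Pb²⁺] = s and [CO₃²⁻] = s.
Ksp = [Pb²⁺][CO₃²⁻] = s · s = s^2
s^2 = 7.8×10⁻¹⁴
Taking the 2nd root, s = 2.8×10⁻⁷ mol/L.

2.8×10⁻⁷ M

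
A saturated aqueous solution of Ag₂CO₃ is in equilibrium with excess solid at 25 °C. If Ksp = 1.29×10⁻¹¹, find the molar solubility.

1.48×10⁻⁴ M

Ag₂CO₃(s) ⇌ 2 Ag⁺(aq) + CO₃²⁻(aq)
If s mol/L of Ag₂CO₃ dissolves, [Ag⁺] = 2s and [CO₃²⁻] = s.
Ksp = [Ag⁺]^2[CO₃²⁻] = (2s)^2 · s = 4s^3
4s^3 = 1.29×10⁻¹¹  ⇒  s^3 = 3.23×10⁻¹²
s = 1.48×10⁻⁴ mol/L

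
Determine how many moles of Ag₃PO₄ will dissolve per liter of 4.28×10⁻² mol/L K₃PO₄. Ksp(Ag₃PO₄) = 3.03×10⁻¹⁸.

1.38×10⁻⁶ M

Ag₃PO₄(s) ⇌ 3 Ag⁺(aq) + PO₄³⁻(aq)
With PO₄³⁻ already at 4.28×10⁻² mol/L and s small, take [PO₄³⁻] ≈ 4.28×10⁻² mol/L and [Ag⁺] = 3s.
Ksp = [Ag⁺]^3[PO₄³⁻] = (3s)^3(4.28×10⁻²)
(3s)^3 = 3.03×10⁻¹⁸ / (4.28×10⁻²) = 7.08×10⁻¹⁷
s = 1.38×10⁻⁶ mol/L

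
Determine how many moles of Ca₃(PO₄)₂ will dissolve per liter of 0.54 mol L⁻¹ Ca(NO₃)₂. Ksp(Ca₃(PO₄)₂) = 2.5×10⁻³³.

Ca₃(PO₄)₂(s) ⇌ 3 Ca²⁺(aq) + 2 PO₄³⁻(aq)
With Ca²⁺ already at 0.54 mol L⁻¹ and s small, take [Ca²⁺] ≈ 0.54 mol L⁻¹ and [PO₄³⁻] = 2s.
Ksp = [Ca²⁺]^3[PO₄³⁻]^2 = (0.54)^3(2s)^2
(2s)^2 = 2.5×10⁻³³ / (0.54)^3 = 1.6×10⁻³²
s = 6.3×10⁻¹⁷ mol L⁻¹

6.3×10⁻¹⁷ M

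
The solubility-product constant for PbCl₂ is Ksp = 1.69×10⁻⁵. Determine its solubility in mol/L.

PbCl₂(s) ⇌ Pb²⁺(aq) + 2 Cl⁻(aq)
Let s be the molar solubility. Then [Pb²⁺] = s and [Cl⁻] = 2s.
Ksp = [Pb²⁺][Cl⁻]^2 = s · (2s)^2 = 4s^3
4s^3 = 1.69×10⁻⁵  ⇒  s^3 = 4.23×10⁻⁶
s = 1.62×10⁻² M

1.62×10⁻² M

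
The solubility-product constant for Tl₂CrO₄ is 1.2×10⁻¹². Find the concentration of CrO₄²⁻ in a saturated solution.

Tl₂CrO₄(s) ⇌ 2 Tl⁺(aq) + CrO₄²⁻(aq)
Call the molar solubility s, so that [Tl⁺] = 2s and [CrO₄²⁻] = s.
Ksp = [Tl⁺]^2[CrO₄²⁻] = (2s)^2 · s = 4s^3 = 1.2×10⁻¹²
s = 6.7×10⁻⁵ mol L⁻¹
[CrO₄²⁻] = s = 6.7×10⁻⁵ mol L⁻¹

6.7×10⁻⁵ M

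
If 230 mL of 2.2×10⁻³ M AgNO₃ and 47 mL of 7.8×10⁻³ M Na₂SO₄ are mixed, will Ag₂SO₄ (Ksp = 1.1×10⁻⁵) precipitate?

The combined volume is 277 mL.
[Ag⁺] = (2.2×10⁻³)(230)/277 = 1.8×10⁻³ M
[SO₄²⁻] = (7.8×10⁻³)(47)/277 = 1.3×10⁻³ M
Q = [Ag⁺]^2[SO₄²⁻] = 4.4×10⁻⁹
Q < Ksp (4.4×10⁻⁹ vs 1.1×10⁻⁵); the solution remains unsaturated and no precipitate forms.

No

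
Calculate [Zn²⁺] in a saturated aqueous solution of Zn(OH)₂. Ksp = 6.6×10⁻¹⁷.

Zn(OH)₂(s) ⇌ Zn²⁺(aq) + 2 OH⁻(aq)
If s mol/L of Zn(OH)₂ dissolves, [Zn²⁺] = s and [OH⁻] = 2s.
Ksp = [Zn²⁺][OH⁻]^2 = s · (2s)^2 = 4s^3 = 6.6×10⁻¹⁷
s = 2.5×10⁻⁶ mol/L
[Zn²⁺] = s = 2.5×10⁻⁶ mol/L

2.5×10⁻⁶ M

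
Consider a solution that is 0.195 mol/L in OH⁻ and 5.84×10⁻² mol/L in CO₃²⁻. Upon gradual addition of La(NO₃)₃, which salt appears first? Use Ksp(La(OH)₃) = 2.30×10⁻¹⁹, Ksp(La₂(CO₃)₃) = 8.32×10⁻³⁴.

The threshold for precipitation is Q = Ksp.
For La(OH)₃: [La³⁺] = (Ksp/[OH⁻]^3) = 3.10×10⁻¹⁷ mol/L
For La₂(CO₃)₃: [La³⁺] = (Ksp/[CO₃²⁻]^3)^(1/2) = 2.04×10⁻¹⁵ mol/L
The smaller threshold [La³⁺] is reached first, so La(OH)₃ precipitates first.

La(OH)₃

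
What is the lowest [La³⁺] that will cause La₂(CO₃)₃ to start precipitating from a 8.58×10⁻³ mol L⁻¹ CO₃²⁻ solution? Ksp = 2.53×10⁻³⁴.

Precipitation of each salt begins when its ion product equals Ksp.
La₂(CO₃)₃(s) ⇌ 2 La³⁺(aq) + 3 CO₃²⁻(aq)
Ksp = [La³⁺]^2[CO₃²⁻]^3 = [La³⁺]^2(8.58×10⁻³)^3
[La³⁺]^2 = 2.53×10⁻³⁴ / (8.58×10⁻³)^3 = 4.01×10⁻²⁸
[La³⁺] = 2.00×10⁻¹⁴ mol L⁻¹

2.00×10⁻¹⁴ M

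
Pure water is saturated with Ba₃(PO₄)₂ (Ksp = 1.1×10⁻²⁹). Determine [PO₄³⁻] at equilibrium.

1.3×10⁻⁶ M

Ba₃(PO₄)₂(s) ⇌ 3 Ba²⁺(aq) + 2 PO₄³⁻(aq)
Call the molar solubility s, so that [Ba²⁺] = 3s and [PO₄³⁻] = 2s.
Ksp = [Ba²⁺]^3[PO₄³⁻]^2 = (3s)^3 · (2s)^2 = 108s^5 = 1.1×10⁻²⁹
s = 6.3×10⁻⁷ mol L⁻¹
[PO₄³⁻] = 2s = 1.3×10⁻⁶ mol L⁻¹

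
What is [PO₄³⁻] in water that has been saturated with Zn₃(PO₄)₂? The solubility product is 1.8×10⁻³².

3.5×10⁻⁷ M

Zn₃(PO₄)₂(s) ⇌ 3 Zn²⁺(aq) + 2 PO₄³⁻(aq)
For each mole of Zn₃(PO₄)₂ that dissolves per liter, [Zn²⁺] = 3s and [PO₄³⁻] = 2s; let s denote this solubility.
Ksp = [Zn²⁺]^3[PO₄³⁻]^2 = (3s)^3 · (2s)^2 = 108s^5 = 1.8×10⁻³²
s = 1.8×10⁻⁷ M
[PO₄³⁻] = 2s = 3.5×10⁻⁷ M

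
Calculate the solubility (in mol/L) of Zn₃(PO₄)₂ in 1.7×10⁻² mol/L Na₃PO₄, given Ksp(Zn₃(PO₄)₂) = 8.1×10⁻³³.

Zn₃(PO₄)₂(s) ⇌ 3 Zn²⁺(aq) + 2 PO₄³⁻(aq)
PO₄³⁻ is already present at 1.7×10⁻² mol/L. If s mol/L of Zn₃(PO₄)₂ dissolves, [Zn²⁺] = 3s while [PO₄³⁻] ≈ 1.7×10⁻² mol/L.
Ksp = [Zn²⁺]^3[PO₄³⁻]^2 = (3s)^3(1.7×10⁻²)^2
(3s)^3 = 8.1×10⁻³³ / (1.7×10⁻²)^2 = 2.8×10⁻²⁹
s = 1.0×10⁻¹⁰ mol/L

1.0×10⁻¹⁰ M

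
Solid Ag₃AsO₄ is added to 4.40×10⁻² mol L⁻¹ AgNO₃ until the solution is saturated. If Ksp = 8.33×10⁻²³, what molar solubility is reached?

Ag₃AsO₄(s) ⇌ 3 Ag⁺(aq) + AsO₄³⁻(aq)
The solution already contains Ag⁺ at 4.40×10⁻² mol L⁻¹. Let s be the molar solubility of Ag₃AsO₄.
[Ag⁺] ≈ 4.40×10⁻² mol L⁻¹ (common ion dominates); [AsO₄³⁻] = s.
Ksp = [Ag⁺]^3[AsO₄³⁻] = (4.40×10⁻²)^3s
s = 8.33×10⁻²³ / (4.40×10⁻²)^3 = 9.78×10⁻¹⁹
s = 9.78×10⁻¹⁹ mol L⁻¹

9.78×10⁻¹⁹ M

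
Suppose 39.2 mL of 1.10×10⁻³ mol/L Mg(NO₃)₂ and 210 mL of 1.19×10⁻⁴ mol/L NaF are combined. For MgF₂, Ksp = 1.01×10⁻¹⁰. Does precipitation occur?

No

Total volume after mixing = 39.2 + 210 = 249.2 mL.
[Mg²⁺] = (1.10×10⁻³)(39.2)/249.2 = 1.73×10⁻⁴ mol/L
[F⁻] = (1.19×10⁻⁴)(210)/249.2 = 1.00×10⁻⁴ mol/L
Q = [Mg²⁺][F⁻]^2 = 1.74×10⁻¹²
Since Q (1.74×10⁻¹²) is less than Ksp (1.01×10⁻¹⁰), no MgF₂ precipitates.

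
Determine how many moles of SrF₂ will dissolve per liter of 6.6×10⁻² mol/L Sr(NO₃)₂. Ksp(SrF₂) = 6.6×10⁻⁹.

1.6×10⁻⁴ M

SrF₂(s) ⇌ Sr²⁺(aq) + 2 F⁻(aq)
Let s be the solubility of SrF₂ here. The common ion gives [Sr²⁺] ≈ 6.6×10⁻² mol/L, and [F⁻] = 2s.
Ksp = [Sr²⁺][F⁻]^2 = (6.6×10⁻²)(2s)^2
(2s)^2 = 6.6×10⁻⁹ / (6.6×10⁻²) = 1.0×10⁻⁷
s = 1.6×10⁻⁴ mol/L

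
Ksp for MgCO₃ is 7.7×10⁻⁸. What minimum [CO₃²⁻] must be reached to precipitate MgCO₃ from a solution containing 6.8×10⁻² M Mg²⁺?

1.1×10⁻⁶ M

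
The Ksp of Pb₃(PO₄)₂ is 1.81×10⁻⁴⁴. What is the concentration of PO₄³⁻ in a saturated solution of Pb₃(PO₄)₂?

1.40×10⁻⁹ M

Pb₃(PO₄)₂(s) ⇌ 3 Pb²⁺(aq) + 2 PO₄³⁻(aq)
If s mol/L of Pb₃(PO₄)₂ dissolves, [Pb²⁺] = 3s and [PO₄³⁻] = 2s.
Ksp = [Pb²⁺]^3[PO₄³⁻]^2 = (3s)^3 · (2s)^2 = 108s^5 = 1.81×10⁻⁴⁴
s = 7.00×10⁻¹⁰ M
[PO₄³⁻] = 2s = 1.40×10⁻⁹ M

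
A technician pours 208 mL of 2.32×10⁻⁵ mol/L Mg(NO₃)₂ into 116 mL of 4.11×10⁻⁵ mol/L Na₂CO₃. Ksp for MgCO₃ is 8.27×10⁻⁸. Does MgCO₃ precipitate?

After mixing, V = 208 mL + 116 mL = 324 mL.
[Mg²⁺] = (2.32×10⁻⁵)(208)/324 = 1.49×10⁻⁵ mol/L
[CO₃²⁻] = (4.11×10⁻⁵)(116)/324 = 1.47×10⁻⁵ mol/L
Q = [Mg²⁺][CO₃²⁻] = 2.19×10⁻¹⁰
Q < Ksp (2.19×10⁻¹⁰ vs 8.27×10⁻⁸); the solution remains unsaturated and no precipitate forms.

No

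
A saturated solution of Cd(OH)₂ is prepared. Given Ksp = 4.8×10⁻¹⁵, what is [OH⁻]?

Cd(OH)₂(s) ⇌ Cd²⁺(aq) + 2 OH⁻(aq)
Call the molar solubility s, so that [Cd²⁺] = s and [OH⁻] = 2s.
Ksp = [Cd²⁺][OH⁻]^2 = s · (2s)^2 = 4s^3 = 4.8×10⁻¹⁵
s = 1.1×10⁻⁵ mol L⁻¹
[OH⁻] = 2s = 2.1×10⁻⁵ mol L⁻¹

2.1×10⁻⁵ M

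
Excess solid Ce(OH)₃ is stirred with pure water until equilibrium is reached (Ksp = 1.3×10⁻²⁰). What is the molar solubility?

4.7×10⁻⁶ M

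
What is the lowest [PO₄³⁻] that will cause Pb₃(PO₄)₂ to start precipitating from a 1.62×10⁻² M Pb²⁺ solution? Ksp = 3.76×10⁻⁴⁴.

Precipitation of each salt begins when its ion product equals Ksp.
Pb₃(PO₄)₂(s) ⇌ 3 Pb²⁺(aq) + 2 PO₄³⁻(aq)
Ksp = [Pb²⁺]^3[PO₄³⁻]^2 = [PO₄³⁻]^2(1.62×10⁻²)^3
[PO₄³⁻]^2 = 3.76×10⁻⁴⁴ / (1.62×10⁻²)^3 = 8.84×10⁻³⁹
[PO₄³⁻] = 9.40×10⁻²⁰ M

9.40×10⁻²⁰ M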